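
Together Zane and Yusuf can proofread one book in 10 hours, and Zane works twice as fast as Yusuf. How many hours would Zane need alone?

15 hours

Let Yusuf's rate be r; then Zane's rate is 2r, so together (2 + 1)r = 3r = 1/10.
Thus r = 1/30 per hour.
Yusuf alone: 30 hours; Zane alone: 15 hours.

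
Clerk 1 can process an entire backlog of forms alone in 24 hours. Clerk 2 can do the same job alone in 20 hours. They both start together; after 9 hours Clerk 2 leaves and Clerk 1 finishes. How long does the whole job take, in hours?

In the first 9 hours the combined rate is 11/120, so 33/40 of the job is done, leaving 7/40.
After Clerk 2 leaves the rate is 1/24 per hour; the remaining 7/40 takes 21/5 hours.
Total = 9 + 21/5 = 66/5 hours.

66/5 hours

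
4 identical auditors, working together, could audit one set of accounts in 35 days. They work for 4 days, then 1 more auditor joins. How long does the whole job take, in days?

One auditor does 1/140 of the job per day.
After 4 days with 4 auditors, 4/35 is done (31/35 left).
With 5 auditors the rate is 5/140 = 1/28, so the rest takes 31/35 ÷ 1/28 = 124/5 days.
Total = 4 + 124/5 = 144/5 days.

144/5 days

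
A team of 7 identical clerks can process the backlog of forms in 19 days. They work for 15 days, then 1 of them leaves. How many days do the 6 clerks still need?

One clerk does 1/133 of the job per day.
After 15 days with 7 clerks, 15/19 is done (4/19 left).
With 6 clerks the rate is 6/133, so the rest takes 4/19 ÷ 6/133 = 14/3 days.

14/3 days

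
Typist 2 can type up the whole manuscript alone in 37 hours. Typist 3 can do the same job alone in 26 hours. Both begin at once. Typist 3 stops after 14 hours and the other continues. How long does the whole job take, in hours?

222/13 hours

In the first 14 hours the combined rate is 63/962, so 441/481 of the job is done, leaving 40/481.
After typist 3 leaves the rate is 1/37 per hour; the remaining 40/481 takes 40/13 hours.
Total = 14 + 40/13 = 222/13 hours.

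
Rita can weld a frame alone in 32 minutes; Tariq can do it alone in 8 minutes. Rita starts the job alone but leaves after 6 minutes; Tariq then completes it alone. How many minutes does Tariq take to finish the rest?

13/2 minutes

In 6 minutes Rita does 6/32 = 3/16 of the job, leaving 13/16.
Tariq works at 1/8 per minute, so finishing takes 13/16 ÷ 1/8 = 13/2 minutes.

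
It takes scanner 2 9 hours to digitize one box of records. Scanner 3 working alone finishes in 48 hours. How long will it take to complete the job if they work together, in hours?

With two workers the combined time is the product over the sum: 9·48/(9+48) = 432/57 = 144/19 hours.

144/19 hours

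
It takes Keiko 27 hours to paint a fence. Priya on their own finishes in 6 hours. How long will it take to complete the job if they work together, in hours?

Combined rate: 1/27 + 1/6 = (2 + 9)/54 = 11/54 per hour.
Time = 1 ÷ (11/54) = 54/11 hours.

54/11 hours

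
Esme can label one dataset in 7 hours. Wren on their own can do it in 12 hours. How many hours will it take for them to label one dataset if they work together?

With two workers the combined time is the product over the sum: 7·12/(7+12) = 84/19 hours.

84/19 hours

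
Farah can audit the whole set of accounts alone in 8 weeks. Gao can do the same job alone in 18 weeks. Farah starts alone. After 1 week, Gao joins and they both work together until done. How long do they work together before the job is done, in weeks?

63/13 weeks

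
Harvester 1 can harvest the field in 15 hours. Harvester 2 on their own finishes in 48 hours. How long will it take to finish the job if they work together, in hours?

Combined rate: 1/15 + 1/48 = (16 + 5)/240 = 21/240 = 7/80 per hour.
Time = 1 ÷ (7/80) = 80/7 hours.

80/7 hours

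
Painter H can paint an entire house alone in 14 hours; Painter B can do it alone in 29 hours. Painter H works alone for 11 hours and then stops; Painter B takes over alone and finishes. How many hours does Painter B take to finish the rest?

In 11 hours Painter H does 11/14 of the job, leaving 3/14.
Painter B works at 1/29 per hour, so finishing takes 3/14 ÷ 1/29 = 87/14 hours.

87/14 hours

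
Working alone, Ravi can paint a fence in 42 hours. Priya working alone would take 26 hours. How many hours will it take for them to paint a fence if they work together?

Combined rate: 1/42 + 1/26 = (13 + 21)/546 = 34/546 = 17/273 per hour.
Time = 1 ÷ (17/273) = 273/17 hours.

273/17 hours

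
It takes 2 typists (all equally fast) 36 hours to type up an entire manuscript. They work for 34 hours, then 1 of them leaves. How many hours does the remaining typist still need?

One typist does 1/72 of the job per hour.
After 34 hours with 2 typists, 17/18 is done (1/18 left).
With 1 typist the rate is 1/72, so the rest takes 1/18 ÷ 1/72 = 4 hours.

4 hours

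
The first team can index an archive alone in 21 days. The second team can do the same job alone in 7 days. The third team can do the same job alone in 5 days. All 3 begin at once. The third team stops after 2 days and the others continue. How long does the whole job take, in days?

63/20 days

In the first 2 days the combined rate is 41/105, so 82/105 of the job is done, leaving 23/105.
After the third team leaves the rate is 4/21 per day; the remaining 23/105 takes 23/20 days.
Total = 2 + 23/20 = 63/20 days.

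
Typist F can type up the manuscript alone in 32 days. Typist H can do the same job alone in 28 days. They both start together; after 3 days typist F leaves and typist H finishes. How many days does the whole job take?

In the first 3 days the combined rate is 15/224, so 45/224 of the job is done, leaving 179/224.
After typist F leaves the rate is 1/28 per day; the remaining 179/224 takes 179/8 days.
Total = 3 + 179/8 = 203/8 days.

203/8 days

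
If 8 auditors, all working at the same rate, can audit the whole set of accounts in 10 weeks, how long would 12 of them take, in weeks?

20/3 weeks

Total work is 8·10 = 80 auditor-weeks.
With 12 auditors: 80/12 = 20/3 weeks.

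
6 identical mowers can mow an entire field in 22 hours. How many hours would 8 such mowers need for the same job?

Total work is 6·22 = 132 mower-hours.
With 8 mowers: 132/8 = 33/2 hours.

33/2 hours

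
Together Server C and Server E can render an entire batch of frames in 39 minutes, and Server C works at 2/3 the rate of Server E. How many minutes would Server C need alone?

Let Server E's rate be r; then Server C's rate is (2/3)r, so together (2/3 + 1)r = (5/3)r = 1/39.
Thus r = 1/65 per minute.
Server E alone: 65 minutes; Server C alone: 195/2 minutes.

195/2 minutes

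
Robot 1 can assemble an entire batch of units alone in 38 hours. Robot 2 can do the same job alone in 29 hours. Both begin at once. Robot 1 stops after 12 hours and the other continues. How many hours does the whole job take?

In the first 12 hours the combined rate is 67/1102, so 402/551 of the job is done, leaving 149/551.
After robot 1 leaves the rate is 1/29 per hour; the remaining 149/551 takes 149/19 hours.
Total = 12 + 149/19 = 377/19 hours.

377/19 hours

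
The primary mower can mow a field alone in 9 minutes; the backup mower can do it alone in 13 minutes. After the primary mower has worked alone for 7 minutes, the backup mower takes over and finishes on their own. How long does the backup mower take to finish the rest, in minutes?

26/9 minutes

In 7 minutes the primary mower does 7/9 of the job, leaving 2/9.
The backup mower works at 1/13 per minute, so finishing takes 2/9 ÷ 1/13 = 26/9 minutes.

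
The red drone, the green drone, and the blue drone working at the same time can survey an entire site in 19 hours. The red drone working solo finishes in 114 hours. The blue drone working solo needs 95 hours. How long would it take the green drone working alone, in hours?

30 hours

Combined rate is 1/19 per hour.
Known contribution: 1/114 + 1/95 = (5 + 6)/570 = 11/570 per hour.
So the green drone's rate is 1/19 − 11/570 = 1/30, meaning 30 hours alone.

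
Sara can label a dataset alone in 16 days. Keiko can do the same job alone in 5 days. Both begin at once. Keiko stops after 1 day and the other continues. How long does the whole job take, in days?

In the first 1 day the combined rate is 21/80, so 21/80 of the job is done, leaving 59/80.
After Keiko leaves the rate is 1/16 per day; the remaining 59/80 takes 59/5 days.
Total = 1 + 59/5 = 64/5 days.

64/5 days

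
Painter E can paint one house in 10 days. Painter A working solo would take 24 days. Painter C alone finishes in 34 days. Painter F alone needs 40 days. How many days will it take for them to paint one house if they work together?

Combined rate: 1/10 + 1/24 + 1/34 + 1/40 = (204 + 85 + 60 + 51)/2040 = 400/2040 = 10/51 per day.
Time = 1 ÷ (10/51) = 51/10 days.

51/10 days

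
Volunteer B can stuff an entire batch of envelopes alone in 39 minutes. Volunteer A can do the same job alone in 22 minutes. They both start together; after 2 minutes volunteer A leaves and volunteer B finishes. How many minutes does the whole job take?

In the first 2 minutes the combined rate is 61/858, so 61/429 of the job is done, leaving 368/429.
After volunteer A leaves the rate is 1/39 per minute; the remaining 368/429 takes 368/11 minutes.
Total = 2 + 368/11 = 390/11 minutes.

390/11 minutes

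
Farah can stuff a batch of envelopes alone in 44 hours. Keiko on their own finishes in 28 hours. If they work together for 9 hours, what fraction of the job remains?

Combined rate: 1/44 + 1/28 = (7 + 11)/308 = 18/308 = 9/154 per hour.
In 9 hours they complete 9·9/154 = 81/154 of the job.
So 73/154 remains.

73/154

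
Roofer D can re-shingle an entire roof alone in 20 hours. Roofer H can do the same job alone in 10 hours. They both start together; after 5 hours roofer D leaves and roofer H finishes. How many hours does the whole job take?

15/2 hours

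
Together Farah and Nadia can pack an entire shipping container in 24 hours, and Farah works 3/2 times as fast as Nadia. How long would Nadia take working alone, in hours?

Let Nadia's rate be r; then Farah's rate is (3/2)r, so together (3/2 + 1)r = (5/2)r = 1/24.
Thus r = 1/60 per hour.
Nadia alone: 60 hours; Farah alone: 40 hours.

60 hours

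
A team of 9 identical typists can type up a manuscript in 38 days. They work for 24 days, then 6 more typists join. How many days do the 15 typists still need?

One typist does 1/342 of the job per day.
After 24 days with 9 typists, 12/19 is done (7/19 left).
With 15 typists the rate is 15/342 = 5/114, so the rest takes 7/19 ÷ 5/114 = 42/5 days.

42/5 days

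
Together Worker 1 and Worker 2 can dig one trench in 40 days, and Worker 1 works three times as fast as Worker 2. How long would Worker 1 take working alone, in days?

160/3 days

Let Worker 2's rate be r; then Worker 1's rate is 3r, so together (3 + 1)r = 4r = 1/40.
Thus r = 1/160 per day.
Worker 2 alone: 160 days; Worker 1 alone: 160/3 days.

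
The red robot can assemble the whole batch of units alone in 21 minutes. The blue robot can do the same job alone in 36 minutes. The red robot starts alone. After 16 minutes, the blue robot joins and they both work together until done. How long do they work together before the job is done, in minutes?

60/19 minutes

In the first 16 minutes the red robot alone does 16/21 of the job, leaving 5/21.
Once everyone is working, combined rate: 1/21 + 1/36 = (12 + 7)/252 = 19/252 per minute.
Remaining 5/21 at 19/252 per minute takes 60/19 minutes.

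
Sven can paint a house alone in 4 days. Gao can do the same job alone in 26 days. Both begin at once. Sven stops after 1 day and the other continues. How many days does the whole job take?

39/2 days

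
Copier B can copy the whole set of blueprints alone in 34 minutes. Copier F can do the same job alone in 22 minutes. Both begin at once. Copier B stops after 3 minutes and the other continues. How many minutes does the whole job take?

341/17 minutes

In the first 3 minutes the combined rate is 14/187, so 42/187 of the job is done, leaving 145/187.
After Copier B leaves the rate is 1/22 per minute; the remaining 145/187 takes 290/17 minutes.
Total = 3 + 290/17 = 341/17 minutes.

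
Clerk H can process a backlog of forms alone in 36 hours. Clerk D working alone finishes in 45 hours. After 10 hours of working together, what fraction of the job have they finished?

Combined rate: 1/36 + 1/45 = (5 + 4)/180 = 9/180 = 1/20 per hour.
In 10 hours they complete 10·1/20 = 1/2 of the job.

1/2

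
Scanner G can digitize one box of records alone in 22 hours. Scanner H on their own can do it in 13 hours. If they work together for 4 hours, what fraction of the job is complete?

Combined rate: 1/22 + 1/13 = (13 + 22)/286 = 35/286 per hour.
In 4 hours they complete 4·35/286 = 70/143 of the job.

70/143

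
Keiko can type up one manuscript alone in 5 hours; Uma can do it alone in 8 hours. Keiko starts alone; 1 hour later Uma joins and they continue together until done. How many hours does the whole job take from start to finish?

45/13 hours

In 1 hour Keiko does 1/5 of the job, leaving 4/5.
Keiko and Uma together work at 13/40 per hour, so finishing takes 4/5 ÷ 13/40 = 32/13 hours.
Total time = 1 + 32/13 = 45/13 hours.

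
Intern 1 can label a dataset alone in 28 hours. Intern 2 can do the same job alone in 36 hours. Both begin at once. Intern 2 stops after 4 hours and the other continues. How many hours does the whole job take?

224/9 hours

In the first 4 hours the combined rate is 4/63, so 16/63 of the job is done, leaving 47/63.
After intern 2 leaves the rate is 1/28 per hour; the remaining 47/63 takes 188/9 hours.
Total = 4 + 188/9 = 224/9 hours.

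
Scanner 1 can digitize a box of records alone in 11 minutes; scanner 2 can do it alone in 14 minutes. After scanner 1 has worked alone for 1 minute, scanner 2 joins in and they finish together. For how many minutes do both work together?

28/5 minutes

In 1 minute scanner 1 does 1/11 of the job, leaving 10/11.
Scanner 1 and scanner 2 together work at 25/154 per minute, so finishing takes 10/11 ÷ 25/154 = 28/5 minutes.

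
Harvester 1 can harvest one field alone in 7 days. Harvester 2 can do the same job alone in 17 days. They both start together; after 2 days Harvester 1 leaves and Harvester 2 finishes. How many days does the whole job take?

In the first 2 days the combined rate is 24/119, so 48/119 of the job is done, leaving 71/119.
After Harvester 1 leaves the rate is 1/17 per day; the remaining 71/119 takes 71/7 days.
Total = 2 + 71/7 = 85/7 days.

85/7 days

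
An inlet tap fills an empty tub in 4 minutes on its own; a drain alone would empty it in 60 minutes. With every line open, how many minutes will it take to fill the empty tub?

Net rate = 1/4 − 1/60 = (15 − 1)/60 = 14/60 = 7/30 per minute.
Filling time = 1 ÷ (7/30) = 30/7 minutes.

30/7 minutes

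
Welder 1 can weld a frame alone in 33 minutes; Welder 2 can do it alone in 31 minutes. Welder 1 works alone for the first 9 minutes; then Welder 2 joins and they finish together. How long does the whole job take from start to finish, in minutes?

165/8 minutes

In 9 minutes Welder 1 does 9/33 = 3/11 of the job, leaving 8/11.
Welder 1 and Welder 2 together work at 64/1023 per minute, so finishing takes 8/11 ÷ 64/1023 = 93/8 minutes.
Total time = 9 + 93/8 = 165/8 minutes.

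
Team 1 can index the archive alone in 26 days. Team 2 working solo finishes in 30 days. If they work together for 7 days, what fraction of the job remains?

97/195

Combined rate: 1/26 + 1/30 = (15 + 13)/390 = 28/390 = 14/195 per day.
In 7 days they complete 7·14/195 = 98/195 of the job.
So 97/195 remains.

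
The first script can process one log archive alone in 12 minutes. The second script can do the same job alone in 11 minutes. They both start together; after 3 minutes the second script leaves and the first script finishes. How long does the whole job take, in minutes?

In the first 3 minutes the combined rate is 23/132, so 23/44 of the job is done, leaving 21/44.
After the second script leaves the rate is 1/12 per minute; the remaining 21/44 takes 63/11 minutes.
Total = 3 + 63/11 = 96/11 minutes.

96/11 minutes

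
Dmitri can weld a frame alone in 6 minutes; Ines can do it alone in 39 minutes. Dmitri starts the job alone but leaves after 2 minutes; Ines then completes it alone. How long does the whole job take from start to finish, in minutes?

In 2 minutes Dmitri does 2/6 = 1/3 of the job, leaving 2/3.
Ines works at 1/39 per minute, so finishing takes 2/3 ÷ 1/39 = 26 minutes.
Total time = 2 + 26 = 28 minutes.

28 minutes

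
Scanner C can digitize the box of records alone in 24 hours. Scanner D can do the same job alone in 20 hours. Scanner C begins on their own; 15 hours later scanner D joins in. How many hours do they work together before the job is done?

45/11 hours

In the first 15 hours scanner C alone does 15/24 = 5/8 of the job, leaving 3/8.
Once everyone is working, combined rate: 1/24 + 1/20 = (5 + 6)/120 = 11/120 per hour.
Remaining 3/8 at 11/120 per hour takes 45/11 hours.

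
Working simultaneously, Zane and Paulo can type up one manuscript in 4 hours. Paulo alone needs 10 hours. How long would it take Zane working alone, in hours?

20/3 hours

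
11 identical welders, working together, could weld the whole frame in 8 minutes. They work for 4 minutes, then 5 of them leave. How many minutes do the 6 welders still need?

One welder does 1/88 of the job per minute.
After 4 minutes with 11 welders, 1/2 is done (1/2 left).
With 6 welders the rate is 6/88 = 3/44, so the rest takes 1/2 ÷ 3/44 = 22/3 minutes.

22/3 minutes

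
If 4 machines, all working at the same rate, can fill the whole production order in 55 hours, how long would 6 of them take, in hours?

110/3 hours

Total work is 4·55 = 220 machine-hours.
With 6 machines: 220/6 = 110/3 hours.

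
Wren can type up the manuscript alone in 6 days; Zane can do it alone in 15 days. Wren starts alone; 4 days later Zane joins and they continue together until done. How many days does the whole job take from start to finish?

In 4 days Wren does 4/6 = 2/3 of the job, leaving 1/3.
Wren and Zane together work at 7/30 per day, so finishing takes 1/3 ÷ 7/30 = 10/7 days.
Total time = 4 + 10/7 = 38/7 days.

38/7 days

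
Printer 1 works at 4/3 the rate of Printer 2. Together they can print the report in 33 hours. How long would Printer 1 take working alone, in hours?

Let Printer 2's rate be r; then Printer 1's rate is (4/3)r, so together (4/3 + 1)r = (7/3)r = 1/33.
Thus r = 1/77 per hour.
Printer 2 alone: 77 hours; Printer 1 alone: 231/4 hours.

231/4 hours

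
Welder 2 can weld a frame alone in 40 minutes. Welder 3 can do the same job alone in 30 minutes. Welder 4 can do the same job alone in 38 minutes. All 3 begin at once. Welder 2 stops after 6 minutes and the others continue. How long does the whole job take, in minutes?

57/4 minutes

In the first 6 minutes the combined rate is 193/2280, so 193/380 of the job is done, leaving 187/380.
After welder 2 leaves the rate is 17/285 per minute; the remaining 187/380 takes 33/4 minutes.
Total = 6 + 33/4 = 57/4 minutes.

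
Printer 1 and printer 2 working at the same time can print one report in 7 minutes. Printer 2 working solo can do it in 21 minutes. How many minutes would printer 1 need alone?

Combined rate is 1/7 per minute.
Known contribution: 1/21 per minute.
So printer 1's rate is 1/7 − 1/21 = 2/21, meaning 21/2 minutes alone.

21/2 minutes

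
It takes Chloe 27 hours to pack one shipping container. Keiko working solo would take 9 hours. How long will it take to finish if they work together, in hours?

Combined rate: 1/27 + 1/9 = (1 + 3)/27 = 4/27 per hour.
Time = 1 ÷ (4/27) = 27/4 hours.

27/4 hours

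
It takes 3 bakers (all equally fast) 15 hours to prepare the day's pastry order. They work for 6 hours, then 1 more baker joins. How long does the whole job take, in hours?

51/4 hours

One baker does 1/45 of the job per hour.
After 6 hours with 3 bakers, 2/5 is done (3/5 left).
With 4 bakers the rate is 4/45, so the rest takes 3/5 ÷ 4/45 = 27/4 hours.
Total = 6 + 27/4 = 51/4 hours.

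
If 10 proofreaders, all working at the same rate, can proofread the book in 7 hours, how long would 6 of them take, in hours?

35/3 hours

Total work is 10·7 = 70 proofreader-hours.
With 6 proofreaders: 70/6 = 35/3 hours.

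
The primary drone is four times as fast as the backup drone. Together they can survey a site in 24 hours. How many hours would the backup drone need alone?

120 hours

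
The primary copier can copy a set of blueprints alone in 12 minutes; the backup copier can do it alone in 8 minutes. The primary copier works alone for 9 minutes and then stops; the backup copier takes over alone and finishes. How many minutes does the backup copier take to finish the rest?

2 minutes

In 9 minutes the primary copier does 9/12 = 3/4 of the job, leaving 1/4.
The backup copier works at 1/8 per minute, so finishing takes 1/4 ÷ 1/8 = 2 minutes.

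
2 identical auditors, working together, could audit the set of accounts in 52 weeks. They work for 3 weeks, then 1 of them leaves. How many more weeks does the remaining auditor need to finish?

98 weeks

One auditor does 1/104 of the job per week.
After 3 weeks with 2 auditors, 3/52 is done (49/52 left).
With 1 auditor the rate is 1/104, so the rest takes 49/52 ÷ 1/104 = 98 weeks.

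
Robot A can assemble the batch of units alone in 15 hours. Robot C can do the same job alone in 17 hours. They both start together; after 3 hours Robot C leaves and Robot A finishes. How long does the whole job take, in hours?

In the first 3 hours the combined rate is 32/255, so 32/85 of the job is done, leaving 53/85.
After Robot C leaves the rate is 1/15 per hour; the remaining 53/85 takes 159/17 hours.
Total = 3 + 159/17 = 210/17 hours.

210/17 hours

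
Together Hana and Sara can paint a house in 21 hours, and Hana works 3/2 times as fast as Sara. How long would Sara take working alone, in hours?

105/2 hours

Let Sara's rate be r; then Hana's rate is (3/2)r, so together (3/2 + 1)r = (5/2)r = 1/21.
Thus r = 2/105 per hour.
Sara alone: 105/2 hours; Hana alone: 35 hours.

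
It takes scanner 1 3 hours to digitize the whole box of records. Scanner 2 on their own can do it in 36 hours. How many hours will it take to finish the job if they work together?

36/13 hours

With two workers the combined time is the product over the sum: 3·36/(3+36) = 108/39 = 36/13 hours.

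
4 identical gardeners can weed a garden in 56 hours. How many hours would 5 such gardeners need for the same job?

Total work is 4·56 = 224 gardener-hours.
With 5 gardeners: 224/5 hours.

224/5 hours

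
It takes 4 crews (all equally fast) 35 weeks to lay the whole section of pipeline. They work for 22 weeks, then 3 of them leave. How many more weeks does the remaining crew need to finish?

52 weeks

One crew does 1/140 of the job per week.
After 22 weeks with 4 crews, 22/35 is done (13/35 left).
With 1 crew the rate is 1/140, so the rest takes 13/35 ÷ 1/140 = 52 weeks.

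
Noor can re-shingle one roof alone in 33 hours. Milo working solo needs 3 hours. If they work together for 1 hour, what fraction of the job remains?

7/11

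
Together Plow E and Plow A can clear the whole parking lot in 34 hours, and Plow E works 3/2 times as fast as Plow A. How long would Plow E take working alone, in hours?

170/3 hours

Let Plow A's rate be r; then Plow E's rate is (3/2)r, so together (3/2 + 1)r = (5/2)r = 1/34.
Thus r = 1/85 per hour.
Plow A alone: 85 hours; Plow E alone: 170/3 hours.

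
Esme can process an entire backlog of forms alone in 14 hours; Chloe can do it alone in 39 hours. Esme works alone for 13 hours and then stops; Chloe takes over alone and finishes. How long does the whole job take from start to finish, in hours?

221/14 hours

In 13 hours Esme does 13/14 of the job, leaving 1/14.
Chloe works at 1/39 per hour, so finishing takes 1/14 ÷ 1/39 = 39/14 hours.
Total time = 13 + 39/14 = 221/14 hours.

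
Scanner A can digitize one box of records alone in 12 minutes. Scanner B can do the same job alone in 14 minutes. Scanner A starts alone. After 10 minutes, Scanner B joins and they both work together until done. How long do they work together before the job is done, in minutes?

14/13 minutes

In the first 10 minutes Scanner A alone does 10/12 = 5/6 of the job, leaving 1/6.
Once everyone is working, combined rate: 1/12 + 1/14 = (7 + 6)/84 = 13/84 per minute.
Remaining 1/6 at 13/84 per minute takes 14/13 minutes.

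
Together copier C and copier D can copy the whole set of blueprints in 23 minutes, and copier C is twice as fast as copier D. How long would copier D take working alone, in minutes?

69 minutes

Let copier D's rate be r; then copier C's rate is 2r, so together (2 + 1)r = 3r = 1/23.
Thus r = 1/69 per minute.
Copier D alone: 69 minutes; copier C alone: 69/2 minutes.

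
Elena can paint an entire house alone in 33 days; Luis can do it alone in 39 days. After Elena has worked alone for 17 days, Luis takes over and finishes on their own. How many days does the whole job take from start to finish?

395/11 days

In 17 days Elena does 17/33 of the job, leaving 16/33.
Luis works at 1/39 per day, so finishing takes 16/33 ÷ 1/39 = 208/11 days.
Total time = 17 + 208/11 = 395/11 days.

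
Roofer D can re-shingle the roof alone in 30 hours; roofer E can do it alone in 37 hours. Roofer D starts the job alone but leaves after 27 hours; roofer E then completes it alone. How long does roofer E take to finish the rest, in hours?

37/10 hours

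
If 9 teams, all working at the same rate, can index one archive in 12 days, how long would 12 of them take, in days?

Total work is 9·12 = 108 team-days.
With 12 teams: 108/12 = 9 days.

9 days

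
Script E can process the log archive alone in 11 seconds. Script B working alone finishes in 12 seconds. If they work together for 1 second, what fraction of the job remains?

109/132

Combined rate: 1/11 + 1/12 = (12 + 11)/132 = 23/132 per second.
In 1 second they complete 1·23/132 = 23/132 of the job.
So 109/132 remains.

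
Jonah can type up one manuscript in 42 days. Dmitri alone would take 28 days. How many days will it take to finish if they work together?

With two workers the combined time is the product over the sum: 42·28/(42+28) = 1176/70 = 84/5 days.

84/5 days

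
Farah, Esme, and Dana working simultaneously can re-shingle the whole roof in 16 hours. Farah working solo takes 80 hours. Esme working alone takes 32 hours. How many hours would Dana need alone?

Combined rate is 1/16 per hour.
Known contribution: 1/80 + 1/32 = (2 + 5)/160 = 7/160 per hour.
So Dana's rate is 1/16 − 7/160 = 3/160, meaning 160/3 hours alone.

160/3 hours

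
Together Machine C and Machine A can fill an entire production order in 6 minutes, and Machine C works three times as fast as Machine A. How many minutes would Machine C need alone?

8 minutes

Let Machine A's rate be r; then Machine C's rate is 3r, so together (3 + 1)r = 4r = 1/6.
Thus r = 1/24 per minute.
Machine A alone: 24 minutes; Machine C alone: 8 minutes.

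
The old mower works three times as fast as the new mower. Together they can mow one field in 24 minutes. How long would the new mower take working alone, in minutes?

96 minutes

Let the new mower's rate be r; then the old mower's rate is 3r, so together (3 + 1)r = 4r = 1/24.
Thus r = 1/96 per minute.
The new mower alone: 96 minutes; the old mower alone: 32 minutes.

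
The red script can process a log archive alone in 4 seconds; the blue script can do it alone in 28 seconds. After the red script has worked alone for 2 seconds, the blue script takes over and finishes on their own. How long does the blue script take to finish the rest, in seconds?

In 2 seconds the red script does 2/4 = 1/2 of the job, leaving 1/2.
The blue script works at 1/28 per second, so finishing takes 1/2 ÷ 1/28 = 14 seconds.

14 seconds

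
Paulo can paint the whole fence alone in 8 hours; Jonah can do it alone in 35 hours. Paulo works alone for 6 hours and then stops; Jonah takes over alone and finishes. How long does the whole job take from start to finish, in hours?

59/4 hours

In 6 hours Paulo does 6/8 = 3/4 of the job, leaving 1/4.
Jonah works at 1/35 per hour, so finishing takes 1/4 ÷ 1/35 = 35/4 hours.
Total time = 6 + 35/4 = 59/4 hours.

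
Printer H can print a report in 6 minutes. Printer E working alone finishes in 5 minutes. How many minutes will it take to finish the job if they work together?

Combined rate: 1/6 + 1/5 = (5 + 6)/30 = 11/30 per minute.
Time = 1 ÷ (11/30) = 30/11 minutes.

30/11 minutes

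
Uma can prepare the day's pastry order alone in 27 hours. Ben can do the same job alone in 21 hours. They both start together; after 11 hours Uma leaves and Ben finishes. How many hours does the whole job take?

In the first 11 hours the combined rate is 16/189, so 176/189 of the job is done, leaving 13/189.
After Uma leaves the rate is 1/21 per hour; the remaining 13/189 takes 13/9 hours.
Total = 11 + 13/9 = 112/9 hours.

112/9 hours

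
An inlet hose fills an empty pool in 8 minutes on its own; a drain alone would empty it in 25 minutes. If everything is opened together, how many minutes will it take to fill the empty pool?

Net rate = 1/8 − 1/25 = (25 − 8)/200 = 17/200 per minute.
Filling time = 1 ÷ (17/200) = 200/17 minutes.

200/17 minutes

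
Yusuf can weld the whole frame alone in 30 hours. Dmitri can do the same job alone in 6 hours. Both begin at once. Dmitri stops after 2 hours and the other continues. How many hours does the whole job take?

20 hours

In the first 2 hours the combined rate is 1/5, so 2/5 of the job is done, leaving 3/5.
After Dmitri leaves the rate is 1/30 per hour; the remaining 3/5 takes 18 hours.
Total = 2 + 18 = 20 hours.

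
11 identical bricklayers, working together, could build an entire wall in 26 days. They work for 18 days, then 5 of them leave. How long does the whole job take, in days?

98/3 days

One bricklayer does 1/286 of the job per day.
After 18 days with 11 bricklayers, 9/13 is done (4/13 left).
With 6 bricklayers the rate is 6/286 = 3/143, so the rest takes 4/13 ÷ 3/143 = 44/3 days.
Total = 18 + 44/3 = 98/3 days.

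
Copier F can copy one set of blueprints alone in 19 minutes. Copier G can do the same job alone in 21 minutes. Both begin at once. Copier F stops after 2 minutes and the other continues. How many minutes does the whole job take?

357/19 minutes

In the first 2 minutes the combined rate is 40/399, so 80/399 of the job is done, leaving 319/399.
After copier F leaves the rate is 1/21 per minute; the remaining 319/399 takes 319/19 minutes.
Total = 2 + 319/19 = 357/19 minutes.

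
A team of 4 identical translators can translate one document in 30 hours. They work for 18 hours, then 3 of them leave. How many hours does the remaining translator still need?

One translator does 1/120 of the job per hour.
After 18 hours with 4 translators, 3/5 is done (2/5 left).
With 1 translator the rate is 1/120, so the rest takes 2/5 ÷ 1/120 = 48 hours.

48 hours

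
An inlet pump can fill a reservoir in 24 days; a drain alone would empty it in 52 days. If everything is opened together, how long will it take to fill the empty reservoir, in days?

312/7 days

Net rate = 1/24 − 1/52 = (13 − 6)/312 = 7/312 per day.
Filling time = 1 ÷ (7/312) = 312/7 days.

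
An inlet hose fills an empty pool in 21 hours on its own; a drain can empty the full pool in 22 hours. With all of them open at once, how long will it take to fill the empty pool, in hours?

Net rate = 1/21 − 1/22 = (22 − 21)/462 = 1/462 per hour.
Filling time = 1 ÷ (1/462) = 462 hours.

462 hours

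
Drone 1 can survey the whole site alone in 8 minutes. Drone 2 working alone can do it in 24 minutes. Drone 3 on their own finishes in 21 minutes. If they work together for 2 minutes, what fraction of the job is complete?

Combined rate: 1/8 + 1/24 + 1/21 = (21 + 7 + 8)/168 = 36/168 = 3/14 per minute.
In 2 minutes they complete 2·3/14 = 3/7 of the job.

3/7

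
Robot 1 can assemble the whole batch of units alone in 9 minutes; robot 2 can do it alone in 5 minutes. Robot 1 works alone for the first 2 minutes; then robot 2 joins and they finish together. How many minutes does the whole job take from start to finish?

9/2 minutes

In 2 minutes robot 1 does 2/9 of the job, leaving 7/9.
Robot 1 and robot 2 together work at 14/45 per minute, so finishing takes 7/9 ÷ 14/45 = 5/2 minutes.
Total time = 2 + 5/2 = 9/2 minutes.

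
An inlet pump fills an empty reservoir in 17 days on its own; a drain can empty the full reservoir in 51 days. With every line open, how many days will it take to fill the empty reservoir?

Net rate = 1/17 − 1/51 = (3 − 1)/51 = 2/51 per day.
Filling time = 1 ÷ (2/51) = 51/2 days.

51/2 days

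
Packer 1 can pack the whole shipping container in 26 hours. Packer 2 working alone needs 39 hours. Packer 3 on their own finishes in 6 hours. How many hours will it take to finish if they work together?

Combined rate: 1/26 + 1/39 + 1/6 = (3 + 2 + 13)/78 = 18/78 = 3/13 per hour.
Time = 1 ÷ (3/13) = 13/3 hours.

13/3 hours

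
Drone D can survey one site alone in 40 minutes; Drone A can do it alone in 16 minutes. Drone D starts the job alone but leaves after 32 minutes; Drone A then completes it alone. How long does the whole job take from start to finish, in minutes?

In 32 minutes Drone D does 32/40 = 4/5 of the job, leaving 1/5.
Drone A works at 1/16 per minute, so finishing takes 1/5 ÷ 1/16 = 16/5 minutes.
Total time = 32 + 16/5 = 176/5 minutes.

176/5 minutes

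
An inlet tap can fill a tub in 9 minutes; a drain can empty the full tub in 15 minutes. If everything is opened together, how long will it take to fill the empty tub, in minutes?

Net rate = 1/9 − 1/15 = (5 − 3)/45 = 2/45 per minute.
Filling time = 1 ÷ (2/45) = 45/2 minutes.

45/2 minutes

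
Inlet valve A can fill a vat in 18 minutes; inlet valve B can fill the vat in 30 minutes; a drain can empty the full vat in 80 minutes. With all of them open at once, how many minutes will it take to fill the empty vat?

144/11 minutes

Net rate = 1/18 + 1/30 − 1/80 = (40 + 24 − 9)/720 = 55/720 = 11/144 per minute.
Filling time = 1 ÷ (11/144) = 144/11 minutes.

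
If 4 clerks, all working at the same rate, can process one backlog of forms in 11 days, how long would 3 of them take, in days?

Total work is 4·11 = 44 clerk-days.
With 3 clerks: 44/3 days.

44/3 days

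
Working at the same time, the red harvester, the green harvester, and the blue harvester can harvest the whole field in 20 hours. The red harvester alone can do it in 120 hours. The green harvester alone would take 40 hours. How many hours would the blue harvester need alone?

60 hours

Combined rate is 1/20 per hour.
Known contribution: 1/120 + 1/40 = (1 + 3)/120 = 4/120 = 1/30 per hour.
So the blue harvester's rate is 1/20 − 1/30 = 1/60, meaning 60 hours alone.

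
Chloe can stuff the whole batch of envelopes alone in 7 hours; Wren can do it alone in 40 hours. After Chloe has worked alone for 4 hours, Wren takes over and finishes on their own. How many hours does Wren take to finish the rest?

120/7 hours

In 4 hours Chloe does 4/7 of the job, leaving 3/7.
Wren works at 1/40 per hour, so finishing takes 3/7 ÷ 1/40 = 120/7 hours.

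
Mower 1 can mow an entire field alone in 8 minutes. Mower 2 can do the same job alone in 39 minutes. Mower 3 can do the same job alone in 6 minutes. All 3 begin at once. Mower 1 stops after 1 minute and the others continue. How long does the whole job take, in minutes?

In the first 1 minute the combined rate is 33/104, so 33/104 of the job is done, leaving 71/104.
After mower 1 leaves the rate is 5/26 per minute; the remaining 71/104 takes 71/20 minutes.
Total = 1 + 71/20 = 91/20 minutes.

91/20 minutes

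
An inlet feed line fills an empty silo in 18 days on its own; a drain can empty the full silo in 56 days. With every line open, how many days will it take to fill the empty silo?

504/19 days

Net rate = 1/18 − 1/56 = (28 − 9)/504 = 19/504 per day.
Filling time = 1 ÷ (19/504) = 504/19 days.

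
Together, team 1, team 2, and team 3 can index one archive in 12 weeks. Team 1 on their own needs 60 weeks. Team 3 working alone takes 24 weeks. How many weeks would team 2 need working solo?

Combined rate is 1/12 per week.
Known contribution: 1/60 + 1/24 = (2 + 5)/120 = 7/120 per week.
So team 2's rate is 1/12 − 7/120 = 1/40, meaning 40 weeks alone.

40 weeks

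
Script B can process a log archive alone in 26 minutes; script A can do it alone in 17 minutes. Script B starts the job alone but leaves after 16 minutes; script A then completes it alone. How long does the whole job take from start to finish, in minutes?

In 16 minutes script B does 16/26 = 8/13 of the job, leaving 5/13.
Script A works at 1/17 per minute, so finishing takes 5/13 ÷ 1/17 = 85/13 minutes.
Total time = 16 + 85/13 = 293/13 minutes.

293/13 minutes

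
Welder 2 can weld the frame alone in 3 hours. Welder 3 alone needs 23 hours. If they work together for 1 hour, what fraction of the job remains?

43/69

Combined rate: 1/3 + 1/23 = (23 + 3)/69 = 26/69 per hour.
In 1 hour they complete 1·26/69 = 26/69 of the job.
So 43/69 remains.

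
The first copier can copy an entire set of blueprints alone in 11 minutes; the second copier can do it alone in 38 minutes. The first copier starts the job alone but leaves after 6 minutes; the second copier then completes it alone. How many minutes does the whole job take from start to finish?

256/11 minutes

In 6 minutes the first copier does 6/11 of the job, leaving 5/11.
The second copier works at 1/38 per minute, so finishing takes 5/11 ÷ 1/38 = 190/11 minutes.
Total time = 6 + 190/11 = 256/11 minutes.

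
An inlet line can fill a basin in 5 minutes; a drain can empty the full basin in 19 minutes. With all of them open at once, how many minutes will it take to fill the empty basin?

Net rate = 1/5 − 1/19 = (19 − 5)/95 = 14/95 per minute.
Filling time = 1 ÷ (14/95) = 95/14 minutes.

95/14 minutes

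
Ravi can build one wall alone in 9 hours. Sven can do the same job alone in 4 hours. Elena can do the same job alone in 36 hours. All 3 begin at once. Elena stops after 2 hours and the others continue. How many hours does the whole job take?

In the first 2 hours the combined rate is 7/18, so 7/9 of the job is done, leaving 2/9.
After Elena leaves the rate is 13/36 per hour; the remaining 2/9 takes 8/13 hours.
Total = 2 + 8/13 = 34/13 hours.

34/13 hours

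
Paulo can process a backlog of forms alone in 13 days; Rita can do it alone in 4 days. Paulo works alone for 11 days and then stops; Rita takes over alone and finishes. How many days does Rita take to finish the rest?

8/13 days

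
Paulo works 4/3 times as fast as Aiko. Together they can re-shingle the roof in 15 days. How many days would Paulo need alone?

105/4 days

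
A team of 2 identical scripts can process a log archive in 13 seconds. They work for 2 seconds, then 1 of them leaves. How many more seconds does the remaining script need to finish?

22 seconds

One script does 1/26 of the job per second.
After 2 seconds with 2 scripts, 2/13 is done (11/13 left).
With 1 script the rate is 1/26, so the rest takes 11/13 ÷ 1/26 = 22 seconds.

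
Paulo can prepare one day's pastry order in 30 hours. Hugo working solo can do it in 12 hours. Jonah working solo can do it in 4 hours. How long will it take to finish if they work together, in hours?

Combined rate: 1/30 + 1/12 + 1/4 = (2 + 5 + 15)/60 = 22/60 = 11/30 per hour.
Time = 1 ÷ (11/30) = 30/11 hours.

30/11 hours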